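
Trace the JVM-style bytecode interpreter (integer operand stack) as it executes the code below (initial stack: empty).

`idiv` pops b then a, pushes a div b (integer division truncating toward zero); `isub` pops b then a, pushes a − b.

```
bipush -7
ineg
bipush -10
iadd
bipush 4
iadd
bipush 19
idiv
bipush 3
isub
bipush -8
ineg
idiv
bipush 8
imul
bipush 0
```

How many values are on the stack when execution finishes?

2

bipush -7   -7
ineg        7
bipush -10  7 -10
iadd        -3
bipush 4    -3 4
iadd        1
bipush 19   1 19
idiv        0
bipush 3    0 3
isub        -3
bipush -8   -3 -8
ineg        -3 8
idiv        0
bipush 8    0 8
imul        0
bipush 0    0 0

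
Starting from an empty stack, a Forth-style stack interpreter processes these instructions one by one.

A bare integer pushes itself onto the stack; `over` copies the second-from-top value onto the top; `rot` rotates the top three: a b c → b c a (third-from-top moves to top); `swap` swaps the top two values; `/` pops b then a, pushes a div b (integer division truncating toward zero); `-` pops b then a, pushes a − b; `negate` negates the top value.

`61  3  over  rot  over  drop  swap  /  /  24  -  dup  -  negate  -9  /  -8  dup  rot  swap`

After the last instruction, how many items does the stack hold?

3

61     → 61
3      → 61 3
over   → 61 3 61
rot    → 3 61 61
over   → 3 61 61 61
drop   → 3 61 61
swap   → 3 61 61
/      → 3 1
/      → 3
24     → 3 24
-      → -21
dup    → -21 -21
-      → 0
negate → 0
-9     → 0 -9
/      → 0
-8     → 0 -8
dup    → 0 -8 -8
rot    → -8 -8 0
swap   → -8 0 -8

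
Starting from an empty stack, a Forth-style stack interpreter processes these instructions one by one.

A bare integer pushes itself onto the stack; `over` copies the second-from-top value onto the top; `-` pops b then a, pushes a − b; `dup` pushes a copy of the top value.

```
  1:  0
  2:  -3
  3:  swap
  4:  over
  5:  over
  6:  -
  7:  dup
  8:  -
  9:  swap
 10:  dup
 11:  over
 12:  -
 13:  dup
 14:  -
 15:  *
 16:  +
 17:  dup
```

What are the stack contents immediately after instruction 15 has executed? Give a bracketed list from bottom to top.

[-3, 0, 0]

0    -> [0]
-3   -> [0, -3]
swap -> [-3, 0]
over -> [-3, 0, -3]
over -> [-3, 0, -3, 0]
-    -> [-3, 0, -3]
dup  -> [-3, 0, -3, -3]
-    -> [-3, 0, 0]
swap -> [-3, 0, 0]
dup  -> [-3, 0, 0, 0]
over -> [-3, 0, 0, 0, 0]
-    -> [-3, 0, 0, 0]
dup  -> [-3, 0, 0, 0, 0]
-    -> [-3, 0, 0, 0]
*    -> [-3, 0, 0]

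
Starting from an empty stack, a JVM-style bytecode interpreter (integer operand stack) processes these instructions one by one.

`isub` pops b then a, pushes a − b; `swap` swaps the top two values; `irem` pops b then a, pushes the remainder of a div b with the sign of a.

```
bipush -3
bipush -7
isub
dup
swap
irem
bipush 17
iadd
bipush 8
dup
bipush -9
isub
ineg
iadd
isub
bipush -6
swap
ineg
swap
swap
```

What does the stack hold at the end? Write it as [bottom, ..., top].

bipush -3  [-3]
bipush -7  [-3, -7]
isub       [4]
dup        [4, 4]
swap       [4, 4]
irem       [0]
bipush 17  [0, 17]
iadd       [17]
bipush 8   [17, 8]
dup        [17, 8, 8]
bipush -9  [17, 8, 8, -9]
isub       [17, 8, 17]
ineg       [17, 8, -17]
iadd       [17, -9]
isub       [26]
bipush -6  [26, -6]
swap       [-6, 26]
ineg       [-6, -26]
swap       [-26, -6]
swap       [-6, -26]

[-6, -26]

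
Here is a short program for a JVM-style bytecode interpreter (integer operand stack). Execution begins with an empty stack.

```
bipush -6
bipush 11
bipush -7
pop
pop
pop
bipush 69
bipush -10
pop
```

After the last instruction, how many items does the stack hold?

bipush -6   [-6]
bipush 11   [-6, 11]
bipush -7   [-6, 11, -7]
pop         [-6, 11]
pop         [-6]
pop         []
bipush 69   [69]
bipush -10  [69, -10]
pop         [69]

1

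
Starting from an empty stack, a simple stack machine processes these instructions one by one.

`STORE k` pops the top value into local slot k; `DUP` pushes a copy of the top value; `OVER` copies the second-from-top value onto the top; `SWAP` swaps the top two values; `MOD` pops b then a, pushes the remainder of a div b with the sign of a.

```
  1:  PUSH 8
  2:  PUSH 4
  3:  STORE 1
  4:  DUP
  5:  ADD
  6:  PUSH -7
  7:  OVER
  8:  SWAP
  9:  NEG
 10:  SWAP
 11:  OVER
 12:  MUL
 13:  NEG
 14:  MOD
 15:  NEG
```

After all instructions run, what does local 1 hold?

4

PUSH 8   8
PUSH 4   8 4
STORE 1  8
DUP      8 8
ADD      16
PUSH -7  16 -7
OVER     16 -7 16
SWAP     16 16 -7
NEG      16 16 7
SWAP     16 7 16
OVER     16 7 16 7
MUL      16 7 112
NEG      16 7 -112
MOD      16 7
NEG      16 -7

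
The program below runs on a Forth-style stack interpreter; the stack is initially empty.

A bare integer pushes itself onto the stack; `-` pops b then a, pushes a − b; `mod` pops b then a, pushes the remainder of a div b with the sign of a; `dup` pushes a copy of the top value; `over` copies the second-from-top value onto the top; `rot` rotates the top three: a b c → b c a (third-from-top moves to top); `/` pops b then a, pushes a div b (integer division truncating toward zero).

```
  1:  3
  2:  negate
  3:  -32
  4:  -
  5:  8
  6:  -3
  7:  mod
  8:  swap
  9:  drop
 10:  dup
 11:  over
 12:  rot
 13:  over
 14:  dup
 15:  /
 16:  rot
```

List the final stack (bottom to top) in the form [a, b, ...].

[2, 2, 1, 2]

3       3
negate  -3
-32     -3 -32
-       29
8       29 8
-3      29 8 -3
mod     29 2
swap    2 29
drop    2
dup     2 2
over    2 2 2
rot     2 2 2
over    2 2 2 2
dup     2 2 2 2 2
/       2 2 2 1
rot     2 2 1 2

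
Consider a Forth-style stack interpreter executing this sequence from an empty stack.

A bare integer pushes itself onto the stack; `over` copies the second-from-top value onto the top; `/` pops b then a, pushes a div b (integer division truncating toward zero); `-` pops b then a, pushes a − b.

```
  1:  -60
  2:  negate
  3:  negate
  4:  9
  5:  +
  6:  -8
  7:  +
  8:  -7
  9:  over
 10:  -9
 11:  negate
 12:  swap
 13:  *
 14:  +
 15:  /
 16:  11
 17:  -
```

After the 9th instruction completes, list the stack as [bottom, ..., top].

[-59, -7, -59]

-60    -> [-60]
negate -> [60]
negate -> [-60]
9      -> [-60, 9]
+      -> [-51]
-8     -> [-51, -8]
+      -> [-59]
-7     -> [-59, -7]
over   -> [-59, -7, -59]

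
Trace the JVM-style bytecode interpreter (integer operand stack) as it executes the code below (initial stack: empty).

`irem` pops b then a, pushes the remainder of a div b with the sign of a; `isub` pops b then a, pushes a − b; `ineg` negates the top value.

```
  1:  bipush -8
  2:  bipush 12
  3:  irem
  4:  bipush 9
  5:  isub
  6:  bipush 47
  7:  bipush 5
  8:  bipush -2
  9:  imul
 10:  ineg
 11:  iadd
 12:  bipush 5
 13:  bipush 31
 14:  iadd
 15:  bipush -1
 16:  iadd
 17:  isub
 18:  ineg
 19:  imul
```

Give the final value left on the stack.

bipush -8  [-8]
bipush 12  [-8, 12]
irem       [-8]
bipush 9   [-8, 9]
isub       [-17]
bipush 47  [-17, 47]
bipush 5   [-17, 47, 5]
bipush -2  [-17, 47, 5, -2]
imul       [-17, 47, -10]
ineg       [-17, 47, 10]
iadd       [-17, 57]
bipush 5   [-17, 57, 5]
bipush 31  [-17, 57, 5, 31]
iadd       [-17, 57, 36]
bipush -1  [-17, 57, 36, -1]
iadd       [-17, 57, 35]
isub       [-17, 22]
ineg       [-17, -22]
imul       [374]

374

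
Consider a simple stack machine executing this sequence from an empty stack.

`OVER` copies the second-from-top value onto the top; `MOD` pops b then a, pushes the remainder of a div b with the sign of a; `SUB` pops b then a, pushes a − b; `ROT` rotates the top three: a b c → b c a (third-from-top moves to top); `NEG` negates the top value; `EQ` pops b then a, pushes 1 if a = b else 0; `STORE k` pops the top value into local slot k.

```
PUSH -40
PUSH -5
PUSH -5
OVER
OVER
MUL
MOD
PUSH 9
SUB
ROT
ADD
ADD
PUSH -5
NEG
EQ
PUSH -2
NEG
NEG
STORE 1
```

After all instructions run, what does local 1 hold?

-2

PUSH -40 : [-40]
PUSH -5  : [-40, -5]
PUSH -5  : [-40, -5, -5]
OVER     : [-40, -5, -5, -5]
OVER     : [-40, -5, -5, -5, -5]
MUL      : [-40, -5, -5, 25]
MOD      : [-40, -5, -5]
PUSH 9   : [-40, -5, -5, 9]
SUB      : [-40, -5, -14]
ROT      : [-5, -14, -40]
ADD      : [-5, -54]
ADD      : [-59]
PUSH -5  : [-59, -5]
NEG      : [-59, 5]
EQ       : [0]
PUSH -2  : [0, -2]
NEG      : [0, 2]
NEG      : [0, -2]
STORE 1  : [0]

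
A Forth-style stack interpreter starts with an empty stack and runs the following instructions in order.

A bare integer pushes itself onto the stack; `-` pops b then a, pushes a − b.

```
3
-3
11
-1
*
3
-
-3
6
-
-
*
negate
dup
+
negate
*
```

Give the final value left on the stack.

3      -> 3
-3     -> 3 -3
11     -> 3 -3 11
-1     -> 3 -3 11 -1
*      -> 3 -3 -11
3      -> 3 -3 -11 3
-      -> 3 -3 -14
-3     -> 3 -3 -14 -3
6      -> 3 -3 -14 -3 6
-      -> 3 -3 -14 -9
-      -> 3 -3 -5
*      -> 3 15
negate -> 3 -15
dup    -> 3 -15 -15
+      -> 3 -30
negate -> 3 30
*      -> 90

90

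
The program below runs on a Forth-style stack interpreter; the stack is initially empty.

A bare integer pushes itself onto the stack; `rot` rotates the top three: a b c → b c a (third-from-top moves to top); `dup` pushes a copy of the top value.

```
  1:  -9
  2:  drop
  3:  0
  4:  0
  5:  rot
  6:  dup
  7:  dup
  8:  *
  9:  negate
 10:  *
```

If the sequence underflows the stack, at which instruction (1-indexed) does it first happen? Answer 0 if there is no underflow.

-9    -9
drop  (empty)
0     0
0     0 0
rot  — needs 3 operands, stack has 2 → underflow

5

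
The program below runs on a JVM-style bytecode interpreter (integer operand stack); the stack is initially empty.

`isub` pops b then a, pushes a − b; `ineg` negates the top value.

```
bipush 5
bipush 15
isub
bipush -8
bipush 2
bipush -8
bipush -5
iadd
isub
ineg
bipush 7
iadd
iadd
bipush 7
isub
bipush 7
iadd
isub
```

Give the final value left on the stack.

6

bipush 5  : 5
bipush 15 : 5 15
isub      : -10
bipush -8 : -10 -8
bipush 2  : -10 -8 2
bipush -8 : -10 -8 2 -8
bipush -5 : -10 -8 2 -8 -5
iadd      : -10 -8 2 -13
isub      : -10 -8 15
ineg      : -10 -8 -15
bipush 7  : -10 -8 -15 7
iadd      : -10 -8 -8
iadd      : -10 -16
bipush 7  : -10 -16 7
isub      : -10 -23
bipush 7  : -10 -23 7
iadd      : -10 -16
isub      : 6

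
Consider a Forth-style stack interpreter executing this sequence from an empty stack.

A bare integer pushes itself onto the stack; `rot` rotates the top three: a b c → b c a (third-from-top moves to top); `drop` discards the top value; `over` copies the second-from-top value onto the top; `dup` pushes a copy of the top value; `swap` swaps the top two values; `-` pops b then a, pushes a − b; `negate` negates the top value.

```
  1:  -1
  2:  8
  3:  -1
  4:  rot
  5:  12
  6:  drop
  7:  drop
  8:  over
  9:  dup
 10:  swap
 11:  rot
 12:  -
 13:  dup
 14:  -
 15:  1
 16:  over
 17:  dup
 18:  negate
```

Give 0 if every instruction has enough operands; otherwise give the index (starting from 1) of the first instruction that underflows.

-1      [-1]
8       [-1, 8]
-1      [-1, 8, -1]
rot     [8, -1, -1]
12      [8, -1, -1, 12]
drop    [8, -1, -1]
drop    [8, -1]
over    [8, -1, 8]
dup     [8, -1, 8, 8]
swap    [8, -1, 8, 8]
rot     [8, 8, 8, -1]
-       [8, 8, 9]
dup     [8, 8, 9, 9]
-       [8, 8, 0]
1       [8, 8, 0, 1]
over    [8, 8, 0, 1, 0]
dup     [8, 8, 0, 1, 0, 0]
negate  [8, 8, 0, 1, 0, 0]

0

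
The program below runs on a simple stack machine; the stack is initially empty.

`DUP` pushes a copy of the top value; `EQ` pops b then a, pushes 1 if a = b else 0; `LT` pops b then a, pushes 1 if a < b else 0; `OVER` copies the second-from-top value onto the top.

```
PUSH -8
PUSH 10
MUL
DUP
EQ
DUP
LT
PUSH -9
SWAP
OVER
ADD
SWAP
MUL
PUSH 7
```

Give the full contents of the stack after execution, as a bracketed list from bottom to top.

PUSH -8 → -8
PUSH 10 → -8 10
MUL     → -80
DUP     → -80 -80
EQ      → 1
DUP     → 1 1
LT      → 0
PUSH -9 → 0 -9
SWAP    → -9 0
OVER    → -9 0 -9
ADD     → -9 -9
SWAP    → -9 -9
MUL     → 81
PUSH 7  → 81 7

[81, 7]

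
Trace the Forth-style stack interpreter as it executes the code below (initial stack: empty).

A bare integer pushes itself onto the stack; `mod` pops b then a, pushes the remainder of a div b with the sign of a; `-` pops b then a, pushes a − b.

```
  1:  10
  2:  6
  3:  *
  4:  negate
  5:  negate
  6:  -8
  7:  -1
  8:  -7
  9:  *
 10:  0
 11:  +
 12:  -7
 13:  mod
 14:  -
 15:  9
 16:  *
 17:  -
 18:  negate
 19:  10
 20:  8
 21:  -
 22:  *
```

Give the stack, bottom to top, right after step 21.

[-132, 2]

10      [10]
6       [10, 6]
*       [60]
negate  [-60]
negate  [60]
-8      [60, -8]
-1      [60, -8, -1]
-7      [60, -8, -1, -7]
*       [60, -8, 7]
0       [60, -8, 7, 0]
+       [60, -8, 7]
-7      [60, -8, 7, -7]
mod     [60, -8, 0]
-       [60, -8]
9       [60, -8, 9]
*       [60, -72]
-       [132]
negate  [-132]
10      [-132, 10]
8       [-132, 10, 8]
-       [-132, 2]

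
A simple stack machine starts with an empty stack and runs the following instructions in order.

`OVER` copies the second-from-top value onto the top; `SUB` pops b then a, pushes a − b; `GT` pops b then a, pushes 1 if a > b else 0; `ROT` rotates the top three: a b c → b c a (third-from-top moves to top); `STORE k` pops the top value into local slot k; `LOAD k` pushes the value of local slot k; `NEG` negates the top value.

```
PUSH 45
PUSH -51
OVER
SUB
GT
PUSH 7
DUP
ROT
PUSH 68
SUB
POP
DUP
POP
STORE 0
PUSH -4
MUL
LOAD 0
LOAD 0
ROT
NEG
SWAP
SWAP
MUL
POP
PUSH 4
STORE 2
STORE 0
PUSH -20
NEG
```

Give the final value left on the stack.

20

PUSH 45  → 45
PUSH -51 → 45 -51
OVER     → 45 -51 45
SUB      → 45 -96
GT       → 1
PUSH 7   → 1 7
DUP      → 1 7 7
ROT      → 7 7 1
PUSH 68  → 7 7 1 68
SUB      → 7 7 -67
POP      → 7 7
DUP      → 7 7 7
POP      → 7 7
STORE 0  → 7
PUSH -4  → 7 -4
MUL      → -28
LOAD 0   → -28 7
LOAD 0   → -28 7 7
ROT      → 7 7 -28
NEG      → 7 7 28
SWAP     → 7 28 7
SWAP     → 7 7 28
MUL      → 7 196
POP      → 7
PUSH 4   → 7 4
STORE 2  → 7
STORE 0  → (empty)
PUSH -20 → -20
NEG      → 20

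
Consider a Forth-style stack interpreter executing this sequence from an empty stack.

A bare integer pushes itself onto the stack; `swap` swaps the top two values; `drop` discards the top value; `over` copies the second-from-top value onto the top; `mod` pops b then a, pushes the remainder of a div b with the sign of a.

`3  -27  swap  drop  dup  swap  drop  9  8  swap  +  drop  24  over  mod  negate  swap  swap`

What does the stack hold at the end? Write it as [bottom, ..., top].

3      -> 3
-27    -> 3 -27
swap   -> -27 3
drop   -> -27
dup    -> -27 -27
swap   -> -27 -27
drop   -> -27
9      -> -27 9
8      -> -27 9 8
swap   -> -27 8 9
+      -> -27 17
drop   -> -27
24     -> -27 24
over   -> -27 24 -27
mod    -> -27 24
negate -> -27 -24
swap   -> -24 -27
swap   -> -27 -24

[-27, -24]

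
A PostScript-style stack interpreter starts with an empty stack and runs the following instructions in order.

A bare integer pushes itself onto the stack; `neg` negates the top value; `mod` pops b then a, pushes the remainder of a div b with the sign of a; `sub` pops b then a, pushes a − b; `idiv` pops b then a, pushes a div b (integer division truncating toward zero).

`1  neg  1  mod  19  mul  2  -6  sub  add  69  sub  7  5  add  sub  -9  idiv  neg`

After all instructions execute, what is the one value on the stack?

1    : [1]
neg  : [-1]
1    : [-1, 1]
mod  : [0]
19   : [0, 19]
mul  : [0]
2    : [0, 2]
-6   : [0, 2, -6]
sub  : [0, 8]
add  : [8]
69   : [8, 69]
sub  : [-61]
7    : [-61, 7]
5    : [-61, 7, 5]
add  : [-61, 12]
sub  : [-73]
-9   : [-73, -9]
idiv : [8]
neg  : [-8]

-8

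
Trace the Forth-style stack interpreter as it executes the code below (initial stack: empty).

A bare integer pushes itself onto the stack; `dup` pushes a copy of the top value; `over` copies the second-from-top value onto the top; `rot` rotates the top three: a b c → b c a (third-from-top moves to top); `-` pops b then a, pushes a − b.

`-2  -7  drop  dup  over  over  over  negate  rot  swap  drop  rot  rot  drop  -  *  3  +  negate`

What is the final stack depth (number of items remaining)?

-2     -> [-2]
-7     -> [-2, -7]
drop   -> [-2]
dup    -> [-2, -2]
over   -> [-2, -2, -2]
over   -> [-2, -2, -2, -2]
over   -> [-2, -2, -2, -2, -2]
negate -> [-2, -2, -2, -2, 2]
rot    -> [-2, -2, -2, 2, -2]
swap   -> [-2, -2, -2, -2, 2]
drop   -> [-2, -2, -2, -2]
rot    -> [-2, -2, -2, -2]
rot    -> [-2, -2, -2, -2]
drop   -> [-2, -2, -2]
-      -> [-2, 0]
*      -> [0]
3      -> [0, 3]
+      -> [3]
negate -> [-3]

1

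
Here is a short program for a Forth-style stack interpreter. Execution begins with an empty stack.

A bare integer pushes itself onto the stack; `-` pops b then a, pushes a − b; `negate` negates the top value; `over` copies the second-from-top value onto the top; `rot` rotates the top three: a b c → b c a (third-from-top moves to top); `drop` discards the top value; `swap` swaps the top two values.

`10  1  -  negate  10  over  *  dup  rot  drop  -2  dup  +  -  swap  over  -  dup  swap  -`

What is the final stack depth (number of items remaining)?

2

10     → [10]
1      → [10, 1]
-      → [9]
negate → [-9]
10     → [-9, 10]
over   → [-9, 10, -9]
*      → [-9, -90]
dup    → [-9, -90, -90]
rot    → [-90, -90, -9]
drop   → [-90, -90]
-2     → [-90, -90, -2]
dup    → [-90, -90, -2, -2]
+      → [-90, -90, -4]
-      → [-90, -86]
swap   → [-86, -90]
over   → [-86, -90, -86]
-      → [-86, -4]
dup    → [-86, -4, -4]
swap   → [-86, -4, -4]
-      → [-86, 0]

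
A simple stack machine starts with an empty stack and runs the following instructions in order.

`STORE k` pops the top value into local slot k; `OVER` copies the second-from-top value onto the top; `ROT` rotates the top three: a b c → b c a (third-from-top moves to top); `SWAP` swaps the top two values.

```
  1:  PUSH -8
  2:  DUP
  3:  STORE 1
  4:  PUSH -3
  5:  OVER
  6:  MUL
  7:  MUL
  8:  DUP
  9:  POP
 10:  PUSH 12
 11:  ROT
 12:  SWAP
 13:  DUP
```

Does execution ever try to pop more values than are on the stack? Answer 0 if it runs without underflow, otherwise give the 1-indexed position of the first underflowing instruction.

11

PUSH -8 -> -8
DUP     -> -8 -8
STORE 1 -> -8
PUSH -3 -> -8 -3
OVER    -> -8 -3 -8
MUL     -> -8 24
MUL     -> -192
DUP     -> -192 -192
POP     -> -192
PUSH 12 -> -192 12
ROT  — needs 3 operands, stack has 2 → underflow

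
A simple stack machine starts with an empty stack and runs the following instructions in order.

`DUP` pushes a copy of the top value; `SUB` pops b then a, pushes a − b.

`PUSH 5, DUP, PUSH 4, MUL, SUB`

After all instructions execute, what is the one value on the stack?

-15

PUSH 5 : [5]
DUP    : [5, 5]
PUSH 4 : [5, 5, 4]
MUL    : [5, 20]
SUB    : [-15]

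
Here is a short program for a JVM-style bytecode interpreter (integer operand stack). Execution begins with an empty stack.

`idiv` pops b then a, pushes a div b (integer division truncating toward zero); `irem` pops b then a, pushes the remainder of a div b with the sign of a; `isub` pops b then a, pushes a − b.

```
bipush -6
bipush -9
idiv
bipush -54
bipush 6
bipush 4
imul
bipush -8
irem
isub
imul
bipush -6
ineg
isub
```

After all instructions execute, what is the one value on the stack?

-6

bipush -6  → [-6]
bipush -9  → [-6, -9]
idiv       → [0]
bipush -54 → [0, -54]
bipush 6   → [0, -54, 6]
bipush 4   → [0, -54, 6, 4]
imul       → [0, -54, 24]
bipush -8  → [0, -54, 24, -8]
irem       → [0, -54, 0]
isub       → [0, -54]
imul       → [0]
bipush -6  → [0, -6]
ineg       → [0, 6]
isub       → [-6]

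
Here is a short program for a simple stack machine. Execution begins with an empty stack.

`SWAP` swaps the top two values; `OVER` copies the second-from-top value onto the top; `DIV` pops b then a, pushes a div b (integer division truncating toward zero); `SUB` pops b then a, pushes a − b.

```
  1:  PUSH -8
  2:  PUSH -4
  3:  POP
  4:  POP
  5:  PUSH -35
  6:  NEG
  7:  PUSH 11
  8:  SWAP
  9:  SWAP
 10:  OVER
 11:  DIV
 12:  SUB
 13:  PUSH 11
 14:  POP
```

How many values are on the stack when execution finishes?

1

PUSH -8  → -8
PUSH -4  → -8 -4
POP      → -8
POP      → (empty)
PUSH -35 → -35
NEG      → 35
PUSH 11  → 35 11
SWAP     → 11 35
SWAP     → 35 11
OVER     → 35 11 35
DIV      → 35 0
SUB      → 35
PUSH 11  → 35 11
POP      → 35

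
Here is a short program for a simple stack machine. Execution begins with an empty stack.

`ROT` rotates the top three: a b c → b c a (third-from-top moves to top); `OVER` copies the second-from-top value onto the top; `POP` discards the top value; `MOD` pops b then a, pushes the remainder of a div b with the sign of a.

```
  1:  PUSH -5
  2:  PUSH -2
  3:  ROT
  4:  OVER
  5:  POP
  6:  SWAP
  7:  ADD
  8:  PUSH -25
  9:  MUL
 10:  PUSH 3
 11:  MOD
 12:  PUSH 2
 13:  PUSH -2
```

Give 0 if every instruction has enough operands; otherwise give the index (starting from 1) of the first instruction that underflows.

PUSH -5 -> [-5]
PUSH -2 -> [-5, -2]
ROT  — needs 3 operands, stack has 2 → underflow

3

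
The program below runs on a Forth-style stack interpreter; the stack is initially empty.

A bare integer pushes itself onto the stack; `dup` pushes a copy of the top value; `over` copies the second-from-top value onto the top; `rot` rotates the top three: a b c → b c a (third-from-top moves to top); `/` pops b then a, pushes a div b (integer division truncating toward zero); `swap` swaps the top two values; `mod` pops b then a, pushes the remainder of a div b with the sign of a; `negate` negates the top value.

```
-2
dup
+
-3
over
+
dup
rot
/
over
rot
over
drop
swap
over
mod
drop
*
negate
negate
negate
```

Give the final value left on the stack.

-2      -2
dup     -2 -2
+       -4
-3      -4 -3
over    -4 -3 -4
+       -4 -7
dup     -4 -7 -7
rot     -7 -7 -4
/       -7 1
over    -7 1 -7
rot     1 -7 -7
over    1 -7 -7 -7
drop    1 -7 -7
swap    1 -7 -7
over    1 -7 -7 -7
mod     1 -7 0
drop    1 -7
*       -7
negate  7
negate  -7
negate  7

7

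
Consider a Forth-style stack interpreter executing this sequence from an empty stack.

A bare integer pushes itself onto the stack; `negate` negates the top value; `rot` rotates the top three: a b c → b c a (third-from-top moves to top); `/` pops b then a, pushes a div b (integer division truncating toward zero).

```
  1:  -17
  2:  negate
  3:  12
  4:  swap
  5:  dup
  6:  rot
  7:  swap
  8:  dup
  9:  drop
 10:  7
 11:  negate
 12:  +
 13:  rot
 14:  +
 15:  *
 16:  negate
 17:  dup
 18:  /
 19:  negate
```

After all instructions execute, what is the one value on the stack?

-17    -> -17
negate -> 17
12     -> 17 12
swap   -> 12 17
dup    -> 12 17 17
rot    -> 17 17 12
swap   -> 17 12 17
dup    -> 17 12 17 17
drop   -> 17 12 17
7      -> 17 12 17 7
negate -> 17 12 17 -7
+      -> 17 12 10
rot    -> 12 10 17
+      -> 12 27
*      -> 324
negate -> -324
dup    -> -324 -324
/      -> 1
negate -> -1

-1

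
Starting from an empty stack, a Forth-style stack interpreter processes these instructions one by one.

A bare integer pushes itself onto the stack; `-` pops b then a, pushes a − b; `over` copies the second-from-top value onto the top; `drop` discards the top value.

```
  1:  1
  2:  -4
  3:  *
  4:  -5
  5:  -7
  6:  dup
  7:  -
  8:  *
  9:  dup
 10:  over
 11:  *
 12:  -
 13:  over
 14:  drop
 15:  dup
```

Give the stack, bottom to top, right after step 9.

[-4, 0, 0]

1    [1]
-4   [1, -4]
*    [-4]
-5   [-4, -5]
-7   [-4, -5, -7]
dup  [-4, -5, -7, -7]
-    [-4, -5, 0]
*    [-4, 0]
dup  [-4, 0, 0]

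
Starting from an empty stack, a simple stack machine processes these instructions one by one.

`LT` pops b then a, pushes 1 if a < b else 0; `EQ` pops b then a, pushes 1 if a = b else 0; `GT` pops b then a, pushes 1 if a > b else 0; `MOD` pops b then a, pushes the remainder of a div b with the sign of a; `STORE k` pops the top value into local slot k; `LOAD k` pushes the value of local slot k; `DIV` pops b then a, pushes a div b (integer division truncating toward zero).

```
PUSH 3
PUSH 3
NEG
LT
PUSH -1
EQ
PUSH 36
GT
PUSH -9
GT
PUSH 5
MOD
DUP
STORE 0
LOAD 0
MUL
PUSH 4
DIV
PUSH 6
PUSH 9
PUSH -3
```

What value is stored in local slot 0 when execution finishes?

PUSH 3  -> [3]
PUSH 3  -> [3, 3]
NEG     -> [3, -3]
LT      -> [0]
PUSH -1 -> [0, -1]
EQ      -> [0]
PUSH 36 -> [0, 36]
GT      -> [0]
PUSH -9 -> [0, -9]
GT      -> [1]
PUSH 5  -> [1, 5]
MOD     -> [1]
DUP     -> [1, 1]
STORE 0 -> [1]
LOAD 0  -> [1, 1]
MUL     -> [1]
PUSH 4  -> [1, 4]
DIV     -> [0]
PUSH 6  -> [0, 6]
PUSH 9  -> [0, 6, 9]
PUSH -3 -> [0, 6, 9, -3]

1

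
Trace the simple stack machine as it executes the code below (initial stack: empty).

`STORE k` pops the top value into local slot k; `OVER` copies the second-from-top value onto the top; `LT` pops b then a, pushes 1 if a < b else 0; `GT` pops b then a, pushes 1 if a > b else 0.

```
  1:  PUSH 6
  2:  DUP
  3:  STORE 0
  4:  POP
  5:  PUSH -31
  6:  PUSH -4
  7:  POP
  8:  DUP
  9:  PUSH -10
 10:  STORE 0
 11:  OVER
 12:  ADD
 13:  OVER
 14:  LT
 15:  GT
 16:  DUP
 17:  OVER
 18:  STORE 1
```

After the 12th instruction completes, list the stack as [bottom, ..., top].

[-31, -62]

PUSH 6   -> 6
DUP      -> 6 6
STORE 0  -> 6
POP      -> (empty)
PUSH -31 -> -31
PUSH -4  -> -31 -4
POP      -> -31
DUP      -> -31 -31
PUSH -10 -> -31 -31 -10
STORE 0  -> -31 -31
OVER     -> -31 -31 -31
ADD      -> -31 -62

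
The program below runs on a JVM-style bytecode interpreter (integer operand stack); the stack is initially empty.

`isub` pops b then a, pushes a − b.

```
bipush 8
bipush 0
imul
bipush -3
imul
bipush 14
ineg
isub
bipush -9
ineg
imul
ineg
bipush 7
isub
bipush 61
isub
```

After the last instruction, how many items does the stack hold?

1

bipush 8  → [8]
bipush 0  → [8, 0]
imul      → [0]
bipush -3 → [0, -3]
imul      → [0]
bipush 14 → [0, 14]
ineg      → [0, -14]
isub      → [14]
bipush -9 → [14, -9]
ineg      → [14, 9]
imul      → [126]
ineg      → [-126]
bipush 7  → [-126, 7]
isub      → [-133]
bipush 61 → [-133, 61]
isub      → [-194]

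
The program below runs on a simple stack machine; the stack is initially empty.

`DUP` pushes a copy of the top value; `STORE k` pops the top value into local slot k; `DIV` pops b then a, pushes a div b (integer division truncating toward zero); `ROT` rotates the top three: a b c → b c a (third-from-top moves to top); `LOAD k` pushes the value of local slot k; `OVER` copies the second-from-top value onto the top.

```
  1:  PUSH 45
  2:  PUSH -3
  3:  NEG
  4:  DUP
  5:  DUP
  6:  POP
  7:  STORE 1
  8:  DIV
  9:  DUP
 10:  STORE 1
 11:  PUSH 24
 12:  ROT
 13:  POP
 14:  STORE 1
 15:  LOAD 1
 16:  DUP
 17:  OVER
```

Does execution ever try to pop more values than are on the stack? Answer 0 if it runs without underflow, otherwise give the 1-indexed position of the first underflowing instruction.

PUSH 45 : 45
PUSH -3 : 45 -3
NEG     : 45 3
DUP     : 45 3 3
DUP     : 45 3 3 3
POP     : 45 3 3
STORE 1 : 45 3
DIV     : 15
DUP     : 15 15
STORE 1 : 15
PUSH 24 : 15 24
ROT  — needs 3 operands, stack has 2 → underflow

12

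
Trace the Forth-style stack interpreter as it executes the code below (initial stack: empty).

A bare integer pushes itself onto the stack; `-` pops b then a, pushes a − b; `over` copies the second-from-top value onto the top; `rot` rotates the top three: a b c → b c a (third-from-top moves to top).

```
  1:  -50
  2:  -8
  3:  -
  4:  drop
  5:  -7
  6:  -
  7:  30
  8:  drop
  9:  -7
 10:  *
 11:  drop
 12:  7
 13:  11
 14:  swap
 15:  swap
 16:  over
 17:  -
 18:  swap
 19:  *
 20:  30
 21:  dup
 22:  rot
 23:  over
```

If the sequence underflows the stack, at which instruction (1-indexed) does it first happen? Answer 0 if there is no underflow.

6

-50  → -50
-8   → -50 -8
-    → -42
drop → (empty)
-7   → -7
-  — needs 2 operands, stack has 1 → underflow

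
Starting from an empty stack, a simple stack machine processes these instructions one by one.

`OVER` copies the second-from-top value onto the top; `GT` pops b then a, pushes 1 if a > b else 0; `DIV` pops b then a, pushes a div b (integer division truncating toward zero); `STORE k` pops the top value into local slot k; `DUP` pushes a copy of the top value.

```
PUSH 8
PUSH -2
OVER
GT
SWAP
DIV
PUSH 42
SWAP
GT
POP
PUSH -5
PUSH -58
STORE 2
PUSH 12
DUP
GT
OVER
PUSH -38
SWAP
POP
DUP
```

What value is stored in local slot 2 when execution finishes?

PUSH 8    [8]
PUSH -2   [8, -2]
OVER      [8, -2, 8]
GT        [8, 0]
SWAP      [0, 8]
DIV       [0]
PUSH 42   [0, 42]
SWAP      [42, 0]
GT        [1]
POP       []
PUSH -5   [-5]
PUSH -58  [-5, -58]
STORE 2   [-5]
PUSH 12   [-5, 12]
DUP       [-5, 12, 12]
GT        [-5, 0]
OVER      [-5, 0, -5]
PUSH -38  [-5, 0, -5, -38]
SWAP      [-5, 0, -38, -5]
POP       [-5, 0, -38]
DUP       [-5, 0, -38, -38]

-58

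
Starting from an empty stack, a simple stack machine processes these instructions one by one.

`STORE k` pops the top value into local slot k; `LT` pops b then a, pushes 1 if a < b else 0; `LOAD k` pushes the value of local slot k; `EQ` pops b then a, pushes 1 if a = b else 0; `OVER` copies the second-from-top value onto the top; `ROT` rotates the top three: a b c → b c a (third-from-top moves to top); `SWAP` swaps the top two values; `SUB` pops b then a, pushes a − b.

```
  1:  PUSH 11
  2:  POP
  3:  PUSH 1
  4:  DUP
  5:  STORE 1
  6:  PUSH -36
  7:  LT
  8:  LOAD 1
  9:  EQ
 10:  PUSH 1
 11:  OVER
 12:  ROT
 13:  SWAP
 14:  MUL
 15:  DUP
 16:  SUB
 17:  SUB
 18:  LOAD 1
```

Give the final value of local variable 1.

1

PUSH 11  : 11
POP      : (empty)
PUSH 1   : 1
DUP      : 1 1
STORE 1  : 1
PUSH -36 : 1 -36
LT       : 0
LOAD 1   : 0 1
EQ       : 0
PUSH 1   : 0 1
OVER     : 0 1 0
ROT      : 1 0 0
SWAP     : 1 0 0
MUL      : 1 0
DUP      : 1 0 0
SUB      : 1 0
SUB      : 1
LOAD 1   : 1 1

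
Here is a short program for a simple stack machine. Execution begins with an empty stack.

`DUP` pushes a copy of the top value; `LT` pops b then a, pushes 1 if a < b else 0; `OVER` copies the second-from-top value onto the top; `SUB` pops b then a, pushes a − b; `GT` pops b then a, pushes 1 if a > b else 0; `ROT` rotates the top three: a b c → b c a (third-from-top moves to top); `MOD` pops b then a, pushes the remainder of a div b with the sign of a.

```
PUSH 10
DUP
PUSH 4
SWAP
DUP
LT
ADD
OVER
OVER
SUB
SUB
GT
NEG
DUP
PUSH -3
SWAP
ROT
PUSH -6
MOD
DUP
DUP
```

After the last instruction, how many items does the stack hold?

5

PUSH 10 → [10]
DUP     → [10, 10]
PUSH 4  → [10, 10, 4]
SWAP    → [10, 4, 10]
DUP     → [10, 4, 10, 10]
LT      → [10, 4, 0]
ADD     → [10, 4]
OVER    → [10, 4, 10]
OVER    → [10, 4, 10, 4]
SUB     → [10, 4, 6]
SUB     → [10, -2]
GT      → [1]
NEG     → [-1]
DUP     → [-1, -1]
PUSH -3 → [-1, -1, -3]
SWAP    → [-1, -3, -1]
ROT     → [-3, -1, -1]
PUSH -6 → [-3, -1, -1, -6]
MOD     → [-3, -1, -1]
DUP     → [-3, -1, -1, -1]
DUP     → [-3, -1, -1, -1, -1]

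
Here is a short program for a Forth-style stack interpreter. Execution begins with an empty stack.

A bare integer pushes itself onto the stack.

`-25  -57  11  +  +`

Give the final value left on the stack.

-71

-25 → -25
-57 → -25 -57
11  → -25 -57 11
+   → -25 -46
+   → -71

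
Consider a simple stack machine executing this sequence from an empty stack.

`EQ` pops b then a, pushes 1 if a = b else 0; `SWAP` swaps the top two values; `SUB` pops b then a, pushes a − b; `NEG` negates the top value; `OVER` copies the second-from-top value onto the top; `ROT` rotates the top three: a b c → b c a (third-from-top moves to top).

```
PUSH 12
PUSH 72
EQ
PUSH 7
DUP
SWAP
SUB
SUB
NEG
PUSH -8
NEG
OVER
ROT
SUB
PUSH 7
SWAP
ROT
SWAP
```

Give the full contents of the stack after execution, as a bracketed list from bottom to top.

[7, 8, 0]

PUSH 12 : 12
PUSH 72 : 12 72
EQ      : 0
PUSH 7  : 0 7
DUP     : 0 7 7
SWAP    : 0 7 7
SUB     : 0 0
SUB     : 0
NEG     : 0
PUSH -8 : 0 -8
NEG     : 0 8
OVER    : 0 8 0
ROT     : 8 0 0
SUB     : 8 0
PUSH 7  : 8 0 7
SWAP    : 8 7 0
ROT     : 7 0 8
SWAP    : 7 8 0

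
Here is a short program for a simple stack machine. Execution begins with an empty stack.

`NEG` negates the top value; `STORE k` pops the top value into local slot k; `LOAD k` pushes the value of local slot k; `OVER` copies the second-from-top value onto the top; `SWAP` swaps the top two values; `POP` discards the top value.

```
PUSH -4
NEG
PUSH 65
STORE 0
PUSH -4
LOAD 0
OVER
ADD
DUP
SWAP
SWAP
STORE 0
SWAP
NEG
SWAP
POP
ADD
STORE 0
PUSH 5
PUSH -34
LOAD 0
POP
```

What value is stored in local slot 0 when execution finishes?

8

PUSH -4  -> [-4]
NEG      -> [4]
PUSH 65  -> [4, 65]
STORE 0  -> [4]
PUSH -4  -> [4, -4]
LOAD 0   -> [4, -4, 65]
OVER     -> [4, -4, 65, -4]
ADD      -> [4, -4, 61]
DUP      -> [4, -4, 61, 61]
SWAP     -> [4, -4, 61, 61]
SWAP     -> [4, -4, 61, 61]
STORE 0  -> [4, -4, 61]
SWAP     -> [4, 61, -4]
NEG      -> [4, 61, 4]
SWAP     -> [4, 4, 61]
POP      -> [4, 4]
ADD      -> [8]
STORE 0  -> []
PUSH 5   -> [5]
PUSH -34 -> [5, -34]
LOAD 0   -> [5, -34, 8]
POP      -> [5, -34]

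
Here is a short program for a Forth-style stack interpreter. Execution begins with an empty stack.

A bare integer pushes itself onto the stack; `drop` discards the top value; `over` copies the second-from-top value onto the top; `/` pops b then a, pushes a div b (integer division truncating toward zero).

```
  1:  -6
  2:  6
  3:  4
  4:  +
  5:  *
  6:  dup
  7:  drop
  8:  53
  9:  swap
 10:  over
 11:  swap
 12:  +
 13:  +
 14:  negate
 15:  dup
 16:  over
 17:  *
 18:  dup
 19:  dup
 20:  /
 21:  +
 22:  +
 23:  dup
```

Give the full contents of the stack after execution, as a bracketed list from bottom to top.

[2071, 2071]

-6     → -6
6      → -6 6
4      → -6 6 4
+      → -6 10
*      → -60
dup    → -60 -60
drop   → -60
53     → -60 53
swap   → 53 -60
over   → 53 -60 53
swap   → 53 53 -60
+      → 53 -7
+      → 46
negate → -46
dup    → -46 -46
over   → -46 -46 -46
*      → -46 2116
dup    → -46 2116 2116
dup    → -46 2116 2116 2116
/      → -46 2116 1
+      → -46 2117
+      → 2071
dup    → 2071 2071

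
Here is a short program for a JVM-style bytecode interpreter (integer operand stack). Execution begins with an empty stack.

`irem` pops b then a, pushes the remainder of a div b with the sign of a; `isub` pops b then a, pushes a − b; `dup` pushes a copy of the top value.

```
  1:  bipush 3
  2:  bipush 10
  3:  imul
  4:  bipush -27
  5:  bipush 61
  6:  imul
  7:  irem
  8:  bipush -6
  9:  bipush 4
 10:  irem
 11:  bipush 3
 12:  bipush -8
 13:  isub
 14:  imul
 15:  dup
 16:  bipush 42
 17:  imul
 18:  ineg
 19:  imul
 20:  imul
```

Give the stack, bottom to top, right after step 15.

[30, -22, -22]

bipush 3    3
bipush 10   3 10
imul        30
bipush -27  30 -27
bipush 61   30 -27 61
imul        30 -1647
irem        30
bipush -6   30 -6
bipush 4    30 -6 4
irem        30 -2
bipush 3    30 -2 3
bipush -8   30 -2 3 -8
isub        30 -2 11
imul        30 -22
dup         30 -22 -22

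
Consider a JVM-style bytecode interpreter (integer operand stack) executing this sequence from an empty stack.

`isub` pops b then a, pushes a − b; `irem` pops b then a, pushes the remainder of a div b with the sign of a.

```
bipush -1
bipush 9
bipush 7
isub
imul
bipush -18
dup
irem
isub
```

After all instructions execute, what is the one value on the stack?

-2

bipush -1   -1
bipush 9    -1 9
bipush 7    -1 9 7
isub        -1 2
imul        -2
bipush -18  -2 -18
dup         -2 -18 -18
irem        -2 0
isub        -2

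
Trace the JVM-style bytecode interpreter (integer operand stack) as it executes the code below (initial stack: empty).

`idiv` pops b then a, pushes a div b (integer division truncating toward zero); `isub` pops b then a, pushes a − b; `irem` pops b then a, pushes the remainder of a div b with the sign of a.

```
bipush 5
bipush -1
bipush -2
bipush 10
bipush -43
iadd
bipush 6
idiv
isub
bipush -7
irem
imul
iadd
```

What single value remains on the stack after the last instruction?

2

bipush 5   : 5
bipush -1  : 5 -1
bipush -2  : 5 -1 -2
bipush 10  : 5 -1 -2 10
bipush -43 : 5 -1 -2 10 -43
iadd       : 5 -1 -2 -33
bipush 6   : 5 -1 -2 -33 6
idiv       : 5 -1 -2 -5
isub       : 5 -1 3
bipush -7  : 5 -1 3 -7
irem       : 5 -1 3
imul       : 5 -3
iadd       : 2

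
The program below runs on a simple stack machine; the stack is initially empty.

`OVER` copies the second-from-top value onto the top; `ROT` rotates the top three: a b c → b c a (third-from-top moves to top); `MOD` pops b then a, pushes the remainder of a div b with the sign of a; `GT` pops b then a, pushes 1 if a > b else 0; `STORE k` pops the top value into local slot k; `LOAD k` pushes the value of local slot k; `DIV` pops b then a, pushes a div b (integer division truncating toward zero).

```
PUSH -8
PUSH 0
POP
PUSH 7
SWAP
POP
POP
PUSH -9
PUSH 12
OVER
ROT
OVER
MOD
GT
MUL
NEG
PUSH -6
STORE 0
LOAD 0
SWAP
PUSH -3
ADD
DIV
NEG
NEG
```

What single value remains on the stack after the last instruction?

2

PUSH -8  -8
PUSH 0   -8 0
POP      -8
PUSH 7   -8 7
SWAP     7 -8
POP      7
POP      (empty)
PUSH -9  -9
PUSH 12  -9 12
OVER     -9 12 -9
ROT      12 -9 -9
OVER     12 -9 -9 -9
MOD      12 -9 0
GT       12 0
MUL      0
NEG      0
PUSH -6  0 -6
STORE 0  0
LOAD 0   0 -6
SWAP     -6 0
PUSH -3  -6 0 -3
ADD      -6 -3
DIV      2
NEG      -2
NEG      2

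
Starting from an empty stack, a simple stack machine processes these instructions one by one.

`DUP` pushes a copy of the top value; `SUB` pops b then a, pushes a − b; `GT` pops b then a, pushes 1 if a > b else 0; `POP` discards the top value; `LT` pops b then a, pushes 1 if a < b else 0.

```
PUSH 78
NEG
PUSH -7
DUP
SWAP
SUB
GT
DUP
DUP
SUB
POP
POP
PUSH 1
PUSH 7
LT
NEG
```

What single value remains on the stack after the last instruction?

PUSH 78  [78]
NEG      [-78]
PUSH -7  [-78, -7]
DUP      [-78, -7, -7]
SWAP     [-78, -7, -7]
SUB      [-78, 0]
GT       [0]
DUP      [0, 0]
DUP      [0, 0, 0]
SUB      [0, 0]
POP      [0]
POP      []
PUSH 1   [1]
PUSH 7   [1, 7]
LT       [1]
NEG      [-1]

-1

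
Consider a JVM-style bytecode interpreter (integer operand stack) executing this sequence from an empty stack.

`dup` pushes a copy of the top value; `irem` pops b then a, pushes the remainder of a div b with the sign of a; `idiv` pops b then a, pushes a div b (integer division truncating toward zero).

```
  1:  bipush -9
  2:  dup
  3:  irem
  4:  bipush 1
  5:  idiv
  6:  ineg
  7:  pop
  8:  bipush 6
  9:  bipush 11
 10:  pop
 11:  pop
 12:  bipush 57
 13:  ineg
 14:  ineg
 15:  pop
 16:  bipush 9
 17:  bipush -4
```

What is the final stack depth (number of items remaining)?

2

bipush -9 → -9
dup       → -9 -9
irem      → 0
bipush 1  → 0 1
idiv      → 0
ineg      → 0
pop       → (empty)
bipush 6  → 6
bipush 11 → 6 11
pop       → 6
pop       → (empty)
bipush 57 → 57
ineg      → -57
ineg      → 57
pop       → (empty)
bipush 9  → 9
bipush -4 → 9 -4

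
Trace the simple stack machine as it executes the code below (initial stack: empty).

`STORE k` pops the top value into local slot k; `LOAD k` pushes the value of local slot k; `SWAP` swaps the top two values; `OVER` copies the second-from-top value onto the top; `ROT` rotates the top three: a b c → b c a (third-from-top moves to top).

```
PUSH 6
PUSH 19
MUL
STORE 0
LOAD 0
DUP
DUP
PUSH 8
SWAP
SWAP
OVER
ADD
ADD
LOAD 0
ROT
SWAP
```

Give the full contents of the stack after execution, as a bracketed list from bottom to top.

PUSH 6  → [6]
PUSH 19 → [6, 19]
MUL     → [114]
STORE 0 → []
LOAD 0  → [114]
DUP     → [114, 114]
DUP     → [114, 114, 114]
PUSH 8  → [114, 114, 114, 8]
SWAP    → [114, 114, 8, 114]
SWAP    → [114, 114, 114, 8]
OVER    → [114, 114, 114, 8, 114]
ADD     → [114, 114, 114, 122]
ADD     → [114, 114, 236]
LOAD 0  → [114, 114, 236, 114]
ROT     → [114, 236, 114, 114]
SWAP    → [114, 236, 114, 114]

[114, 236, 114, 114]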